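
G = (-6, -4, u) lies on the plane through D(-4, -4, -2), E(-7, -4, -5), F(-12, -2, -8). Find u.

Coplanarity requires DE · (DF × DG) = 0.
DE = (-3, 0, -3), DF = (-8, 2, -6); the triple product is linear in u with coefficient -6 and constant term -24.
Setting it to zero: u = -4.

-4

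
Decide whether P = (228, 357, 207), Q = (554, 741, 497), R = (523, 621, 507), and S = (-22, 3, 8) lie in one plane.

A normal to the plane through P, Q, R is n = PQ × PR = (38640, -12250, -27216).
The plane has equation n·X = -1197042. For S: n·S = -1104558.
-1104558 ≠ -1197042, so S is off the plane.

No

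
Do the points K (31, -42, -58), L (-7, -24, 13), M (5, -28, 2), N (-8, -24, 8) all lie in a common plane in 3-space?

With K as base: KL = (-38, 18, 71), KM = (-26, 14, 60), KN = (-39, 18, 66).
KM × KN = (-156, -624, 78).
KL · (KM × KN) = 234.
Since 234 ≠ 0, the four points are not coplanar.

No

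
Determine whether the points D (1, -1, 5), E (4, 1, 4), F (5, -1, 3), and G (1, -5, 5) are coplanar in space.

No

A normal to the plane through D, E, F is n = DE × DF = (-4, 2, -8).
The plane has equation n·P = -46. For G: n·G = -54.
-54 ≠ -46, so G is off the plane.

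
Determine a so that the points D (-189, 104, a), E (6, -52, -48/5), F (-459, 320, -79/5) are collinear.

Direction EF = (-465, 372, -31/5). From the x-coordinate of D, the parameter along the line is τ = (-189 − 6)/(-465) = 13/31.
Then a = (-48/5) + 13/31·(-31/5) = -61/5.

-61/5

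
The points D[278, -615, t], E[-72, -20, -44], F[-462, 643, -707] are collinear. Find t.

551

Direction EF = (-390, 663, -663). From the x-coordinate of D, the parameter along the line is τ = (278 − (-72))/(-390) = -35/39.
Then t = (-44) + (-35/39)·(-663) = 551.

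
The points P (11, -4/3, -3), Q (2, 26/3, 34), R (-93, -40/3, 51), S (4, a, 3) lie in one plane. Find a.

-4/3

Coplanarity ⇔ det[PQ; PR; PS] = 0.
Expanding, this is linear in a: (-3362)a + (-13448/3) = 0.
So a = -4/3.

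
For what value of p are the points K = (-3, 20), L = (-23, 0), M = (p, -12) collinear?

The three points are collinear iff det[KL; KM] = 0.
This determinant is linear in p: (20)p + (700) = 0, so p = -35.

-35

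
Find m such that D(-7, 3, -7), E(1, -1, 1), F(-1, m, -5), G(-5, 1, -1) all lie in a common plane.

1

Coplanarity ⇔ det[DE; DF; DG] = 0.
Expanding, this is linear in m: (32)m + (-32) = 0.
So m = 1.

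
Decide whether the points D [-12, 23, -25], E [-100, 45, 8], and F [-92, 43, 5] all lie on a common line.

DE = (-88, 22, 33), DF = (-80, 20, 30).
DE × DF = (0, 0, 0).
The cross product vanishes, so the three points are collinear.

Yes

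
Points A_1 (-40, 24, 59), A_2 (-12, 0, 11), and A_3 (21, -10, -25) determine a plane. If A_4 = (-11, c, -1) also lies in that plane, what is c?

-10

Coplanarity requires A_1A_2 · (A_1A_3 × A_1A_4) = 0.
A_1A_2 = (28, -24, -48), A_1A_3 = (61, -34, -84); the triple product is linear in c with coefficient -576 and constant term -5760.
Setting it to zero: c = -10.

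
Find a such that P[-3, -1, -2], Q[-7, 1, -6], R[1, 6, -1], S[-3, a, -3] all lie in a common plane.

2

Normal to plane PQR: n = (30, -12, -36); plane equation n·X = -6.
Requiring n·S = -6: (-12)a + (18) = -6.
So a = 2.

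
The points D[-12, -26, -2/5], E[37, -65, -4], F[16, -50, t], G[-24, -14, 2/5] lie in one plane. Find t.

Coplanarity ⇔ det[DE; DF; DG] = 0.
Expanding, this is linear in t: (-120)t + (-288) = 0.
So t = -12/5.

-12/5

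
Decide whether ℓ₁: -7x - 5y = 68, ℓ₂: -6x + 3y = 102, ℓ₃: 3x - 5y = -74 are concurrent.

No

The three lines meet at one point iff the augmented coefficient matrix [aᵢ bᵢ cᵢ] has rank < 3, i.e. its determinant vanishes.
Here the determinant is 102.
Nonzero, so no common point exists.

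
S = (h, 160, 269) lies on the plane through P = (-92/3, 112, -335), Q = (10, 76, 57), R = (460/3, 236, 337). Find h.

287/3

Coplanarity requires PQ · (PR × PS) = 0.
PQ = (122/3, -36, 392), PR = (184, 124, 672); the triple product is linear in h with coefficient -72800 and constant term 20893600/3.
Setting it to zero: h = 287/3.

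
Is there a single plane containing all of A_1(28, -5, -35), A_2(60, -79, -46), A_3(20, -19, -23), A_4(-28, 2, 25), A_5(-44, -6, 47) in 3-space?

No

The plane through A_1, A_2, A_3 has normal n = A_1A_2 × A_1A_3 = (-1042, -296, -1040) and equation n·P = 8704.
Checking the remaining points: n·A_4 = 2584, n·A_5 = -1256.
Since n·A_4 = 2584 ≠ 8704, A_4 is off the plane and the points are not all coplanar.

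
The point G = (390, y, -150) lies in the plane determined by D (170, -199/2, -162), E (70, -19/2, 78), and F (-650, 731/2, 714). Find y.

-325/2

A normal to the plane is n = DE × DF = (-32760, -109200, 27300).
G lies in the plane iff n · DG = 0.
This gives (-109200)y + (-17745000) = 0, so y = -325/2.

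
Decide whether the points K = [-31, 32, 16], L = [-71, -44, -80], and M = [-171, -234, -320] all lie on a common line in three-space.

Yes

KL = (-40, -76, -96), KM = (-140, -266, -336).
Each component of KM is 7/2 times the corresponding component of KL, so KM = 7/2·KL and the points are collinear.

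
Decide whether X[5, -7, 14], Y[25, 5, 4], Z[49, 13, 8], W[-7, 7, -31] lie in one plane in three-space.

No

The four points are coplanar iff the 3×3 determinant with rows XY, XZ, XW is zero.
Rows: (20, 12, -10), (44, 20, -6), (-12, 14, -45).
Expanding along the first row: (20)(-816) − (12)(-2052) + (-10)(856) = -256.
Nonzero ⇒ not coplanar.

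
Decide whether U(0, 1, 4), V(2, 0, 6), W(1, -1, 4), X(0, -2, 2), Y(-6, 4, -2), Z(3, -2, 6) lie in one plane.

The plane through U, V, W has normal n = UV × UW = (4, 2, -3) and equation n·P = -10.
Checking the remaining points: n·X = -10, n·Y = -10, n·Z = -10.
All equal -10, so all 6 points lie in one plane.

Yes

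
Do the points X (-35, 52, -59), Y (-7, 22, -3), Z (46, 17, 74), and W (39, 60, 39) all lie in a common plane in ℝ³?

No

The four points are coplanar iff the 3×3 determinant with rows XY, XZ, XW is zero.
Rows: (28, -30, 56), (81, -35, 133), (74, 8, 98).
Expanding along the first row: (28)(-4494) − (-30)(-1904) + (56)(3238) = -1624.
Nonzero ⇒ not coplanar.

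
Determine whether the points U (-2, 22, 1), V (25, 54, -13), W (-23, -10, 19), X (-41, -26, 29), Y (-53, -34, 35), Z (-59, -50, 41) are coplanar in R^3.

The plane through U, V, W has normal n = UV × UW = (128, -192, -192) and equation n·P = -4672.
Checking the remaining points: n·X = -5824, n·Y = -6976, n·Z = -5824.
Since n·X = -5824 ≠ -4672, X is off the plane and the points are not all coplanar.

No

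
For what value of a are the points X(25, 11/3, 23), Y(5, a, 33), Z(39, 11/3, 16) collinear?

Collinearity requires XY × XZ = 0; each component is linear in a.
The x-component gives (-7)a + (77/3) = 0, so a = 11/3.
The remaining components then also vanish.

11/3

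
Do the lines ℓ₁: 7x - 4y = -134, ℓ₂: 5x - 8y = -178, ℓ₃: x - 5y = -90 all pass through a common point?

Yes

Intersecting ℓ₁ and ℓ₂: solving the 2×2 system gives (x, y) = (-10, 16).
Substitute into ℓ₃: (1)(-10) + (-5)(16) = -90.
This equals -90, so (-10, 16) lies on all three lines and they are concurrent.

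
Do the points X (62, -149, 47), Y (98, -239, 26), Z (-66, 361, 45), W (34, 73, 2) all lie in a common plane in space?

Yes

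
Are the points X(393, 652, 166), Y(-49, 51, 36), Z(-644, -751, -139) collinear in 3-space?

No

XY = (-442, -601, -130), XZ = (-1037, -1403, -305).
XY × XZ = (915, 0, -3111).
The cross product is nonzero, so the points do not lie on one line.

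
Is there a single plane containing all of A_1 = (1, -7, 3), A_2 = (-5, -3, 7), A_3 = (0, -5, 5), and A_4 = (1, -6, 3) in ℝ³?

No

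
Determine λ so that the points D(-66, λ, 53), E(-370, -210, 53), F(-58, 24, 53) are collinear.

Collinearity requires DE × DF = 0; each component is linear in λ.
The z-component gives (312)λ + (-5616) = 0, so λ = 18.
The remaining components then also vanish.

18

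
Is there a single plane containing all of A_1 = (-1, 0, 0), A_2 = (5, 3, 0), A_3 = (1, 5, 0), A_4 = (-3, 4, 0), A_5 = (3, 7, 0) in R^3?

Yes

The plane through A_1, A_2, A_3 has normal n = A_1A_2 × A_1A_3 = (0, 0, 24) and equation n·P = 0.
Checking the remaining points: n·A_4 = 0, n·A_5 = 0.
All equal 0, so all 5 points lie in one plane.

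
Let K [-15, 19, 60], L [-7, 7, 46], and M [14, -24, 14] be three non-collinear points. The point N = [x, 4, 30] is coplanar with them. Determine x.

-6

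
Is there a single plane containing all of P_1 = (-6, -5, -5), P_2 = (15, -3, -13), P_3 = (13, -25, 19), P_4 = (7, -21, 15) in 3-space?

No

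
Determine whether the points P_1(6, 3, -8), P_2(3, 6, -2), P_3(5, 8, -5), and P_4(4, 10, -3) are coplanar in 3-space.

A normal to the plane through P_1, P_2, P_3 is n = P_1P_2 × P_1P_3 = (-21, 3, -12).
The plane has equation n·P = -21. For P_4: n·P_4 = -18.
-18 ≠ -21, so P_4 is off the plane.

No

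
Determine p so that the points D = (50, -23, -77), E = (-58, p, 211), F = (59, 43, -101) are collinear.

Collinearity requires DE × DF = 0; each component is linear in p.
The x-component gives (-24)p + (-19560) = 0, so p = -815.
The remaining components then also vanish.

-815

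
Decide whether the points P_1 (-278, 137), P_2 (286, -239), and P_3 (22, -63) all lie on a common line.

P_1P_2 = (564, -376), P_1P_3 = (300, -200).
det[P_1P_2; P_1P_3] = (564)(-200) − (-376)(300) = 0.
The determinant is zero, so the points are collinear.

Yes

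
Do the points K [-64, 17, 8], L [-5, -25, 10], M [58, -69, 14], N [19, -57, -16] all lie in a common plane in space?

The four points are coplanar iff the 3×3 determinant with rows KL, KM, KN is zero.
Rows: (59, -42, 2), (122, -86, 6), (83, -74, -24).
Expanding along the first row: (59)(2508) − (-42)(-3426) + (2)(-1890) = 300.
Nonzero ⇒ not coplanar.

No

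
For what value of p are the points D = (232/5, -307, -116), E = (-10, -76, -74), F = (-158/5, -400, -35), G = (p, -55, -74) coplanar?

Coplanarity ⇔ det[DE; DF; DG] = 0.
Expanding, this is linear in p: (22617)p + (1266552/5) = 0.
So p = -56/5.

-56/5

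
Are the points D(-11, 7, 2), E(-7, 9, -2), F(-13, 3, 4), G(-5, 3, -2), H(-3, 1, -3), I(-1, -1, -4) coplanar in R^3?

No

The plane through D, E, F has normal n = DE × DF = (-12, 0, -12) and equation n·P = 108.
Checking the remaining points: n·G = 84, n·H = 72, n·I = 60.
Since n·G = 84 ≠ 108, G is off the plane and the points are not all coplanar.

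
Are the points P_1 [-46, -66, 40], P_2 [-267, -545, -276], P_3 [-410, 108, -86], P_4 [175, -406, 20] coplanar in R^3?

No

A normal to the plane through P_1, P_2, P_3 is n = P_1P_2 × P_1P_3 = (115338, 87178, -212810).
The plane has equation n·P = -19571696. For P_4: n·P_4 = -19466318.
-19466318 ≠ -19571696, so P_4 is off the plane.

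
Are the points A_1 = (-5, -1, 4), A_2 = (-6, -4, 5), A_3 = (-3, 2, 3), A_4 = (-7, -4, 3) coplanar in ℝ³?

No

With A_1 as base: A_1A_2 = (-1, -3, 1), A_1A_3 = (2, 3, -1), A_1A_4 = (-2, -3, -1).
A_1A_3 × A_1A_4 = (-6, 4, 0).
A_1A_2 · (A_1A_3 × A_1A_4) = -6.
Since -6 ≠ 0, the four points are not coplanar.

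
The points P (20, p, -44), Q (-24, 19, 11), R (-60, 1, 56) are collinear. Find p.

41

Direction QR = (-36, -18, 45). From the x-coordinate of P, the parameter along the line is τ = (20 − (-24))/(-36) = -11/9.
Then p = 19 + (-11/9)·(-18) = 41.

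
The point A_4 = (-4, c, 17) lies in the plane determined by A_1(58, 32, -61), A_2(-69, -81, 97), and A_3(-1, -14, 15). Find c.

Coplanarity requires A_1A_2 · (A_1A_3 × A_1A_4) = 0.
A_1A_2 = (-127, -113, 158), A_1A_3 = (-59, -46, 76); the triple product is linear in c with coefficient 330 and constant term 6930.
Setting it to zero: c = -21.

-21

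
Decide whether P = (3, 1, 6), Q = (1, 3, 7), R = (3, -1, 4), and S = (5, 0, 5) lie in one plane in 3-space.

A normal to the plane through P, Q, R is n = PQ × PR = (-2, -4, 4).
The plane has equation n·X = 14. For S: n·S = 10.
10 ≠ 14, so S is off the plane.

No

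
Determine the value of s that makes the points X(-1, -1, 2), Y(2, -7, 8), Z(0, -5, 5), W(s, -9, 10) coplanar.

3

Coplanarity ⇔ det[XY; XZ; XW] = 0.
Expanding, this is linear in s: (6)s + (-18) = 0.
So s = 3.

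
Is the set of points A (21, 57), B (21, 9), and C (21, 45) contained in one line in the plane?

Yes

AB = (0, -48), AC = (0, -12).
Checking proportionality: AC = 1/4·AB, so the vectors are parallel and the points are collinear.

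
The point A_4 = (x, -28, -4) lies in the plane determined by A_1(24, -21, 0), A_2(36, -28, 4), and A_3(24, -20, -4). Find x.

The plane through A_1, A_2, A_3 has equation 24x + 48y + 12z = -432.
Substituting A_4: (24)x + (-1392) = -432, so x = 40.

40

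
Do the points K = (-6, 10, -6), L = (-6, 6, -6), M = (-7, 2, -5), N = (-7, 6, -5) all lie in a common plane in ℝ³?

Yes

A normal to the plane through K, L, M is n = KL × KM = (-4, 0, -4).
The plane has equation n·P = 48. For N: n·N = 48.
Equal, so N lies in the plane and all four are coplanar.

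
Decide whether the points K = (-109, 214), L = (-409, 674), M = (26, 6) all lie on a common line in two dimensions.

KL = (-300, 460), KM = (135, -208).
If collinear, KM would be a scalar multiple of KL. But (-300)·(-208) ≠ (460)·(135) (difference 300), so they are not parallel; the points are not collinear.

No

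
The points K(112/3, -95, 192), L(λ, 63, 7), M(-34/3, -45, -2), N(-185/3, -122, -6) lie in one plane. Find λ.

182/3

Coplanarity ⇔ det[KL; KM; KN] = 0.
Expanding, this is linear in λ: (-15138)λ + (918372) = 0.
So λ = 182/3.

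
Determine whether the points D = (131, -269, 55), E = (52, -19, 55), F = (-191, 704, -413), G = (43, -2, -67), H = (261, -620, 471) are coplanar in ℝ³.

The plane through D, E, F has normal n = DE × DF = (-117000, -36972, 3633) and equation n·P = -5181717.
Checking the remaining points: n·G = -5200467, n·H = -5903217.
Since n·G = -5200467 ≠ -5181717, G is off the plane and the points are not all coplanar.

No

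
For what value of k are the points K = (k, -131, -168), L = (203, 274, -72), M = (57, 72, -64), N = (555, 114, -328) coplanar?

The points are coplanar iff KL · (KM × KN) = 0.
Expanding, this is linear in k: (-52992)k + (5829120) = 0.
So k = 110.

110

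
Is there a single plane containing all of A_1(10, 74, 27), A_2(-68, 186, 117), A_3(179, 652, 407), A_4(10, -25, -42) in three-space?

With A_1 as base: A_1A_2 = (-78, 112, 90), A_1A_3 = (169, 578, 380), A_1A_4 = (0, -99, -69).
A_1A_3 × A_1A_4 = (-2262, 11661, -16731).
A_1A_2 · (A_1A_3 × A_1A_4) = -23322.
Since -23322 ≠ 0, the four points are not coplanar.

No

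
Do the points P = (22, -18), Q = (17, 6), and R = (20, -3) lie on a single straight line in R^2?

PQ = (-5, 24), PR = (-2, 15).
If collinear, PR would be a scalar multiple of PQ. But (-5)·(15) ≠ (24)·(-2) (difference -27), so they are not parallel; the points are not collinear.

No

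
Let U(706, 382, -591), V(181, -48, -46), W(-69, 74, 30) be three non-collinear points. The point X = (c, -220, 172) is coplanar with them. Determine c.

-29

A normal to the plane is n = UV × UW = (-99170, -96350, -171550).
X lies in the plane iff n · UX = 0.
This gives (-99170)c + (-2875930) = 0, so c = -29.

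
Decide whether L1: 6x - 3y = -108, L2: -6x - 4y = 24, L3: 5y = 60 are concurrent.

The three lines meet at one point iff the augmented coefficient matrix [aᵢ bᵢ cᵢ] has rank < 3, i.e. its determinant vanishes.
Here the determinant is 0.
It vanishes, so the lines are concurrent at (-12, 12).

Yes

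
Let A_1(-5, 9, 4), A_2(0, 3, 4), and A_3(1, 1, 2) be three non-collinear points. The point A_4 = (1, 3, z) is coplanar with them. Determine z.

The plane through A_1, A_2, A_3 has equation 12x + 10y − 4z = 14.
Substituting A_4: (-4)z + (42) = 14, so z = 7.

7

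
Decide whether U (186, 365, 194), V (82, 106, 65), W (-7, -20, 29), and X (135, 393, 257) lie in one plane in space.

A normal to the plane through U, V, W is n = UV × UW = (-6930, 7737, -9947).
The plane has equation n·P = -394693. For X: n·X = -451288.
-451288 ≠ -394693, so X is off the plane.

No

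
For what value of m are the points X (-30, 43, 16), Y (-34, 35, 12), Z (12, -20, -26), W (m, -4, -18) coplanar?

Coplanarity ⇔ det[XY; XZ; XW] = 0.
Expanding, this is linear in m: (84)m + (-1680) = 0.
So m = 20.

20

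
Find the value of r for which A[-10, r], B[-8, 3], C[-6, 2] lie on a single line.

4

The three points are collinear iff det[AB; AC] = 0.
This determinant is linear in r: (2)r + (-8) = 0, so r = 4.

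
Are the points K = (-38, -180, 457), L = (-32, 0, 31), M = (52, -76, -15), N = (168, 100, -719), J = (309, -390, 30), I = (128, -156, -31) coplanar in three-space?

Yes

The plane through K, L, M has normal n = KL × KM = (-40656, -35508, -15576) and equation n·P = 818136.
Checking the remaining points: n·N = 818136, n·J = 818136, n·I = 818136.
All equal 818136, so all 6 points lie in one plane.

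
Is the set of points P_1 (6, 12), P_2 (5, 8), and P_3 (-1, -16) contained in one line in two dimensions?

Yes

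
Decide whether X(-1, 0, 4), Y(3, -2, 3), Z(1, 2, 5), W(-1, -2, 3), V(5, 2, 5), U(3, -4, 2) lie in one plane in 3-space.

Yes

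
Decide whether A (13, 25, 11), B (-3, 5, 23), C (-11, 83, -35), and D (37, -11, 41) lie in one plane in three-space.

The four points are coplanar iff the 3×3 determinant with rows AB, AC, AD is zero.
Rows: (-16, -20, 12), (-24, 58, -46), (24, -36, 30).
Expanding along the first row: (-16)(84) − (-20)(384) + (12)(-528) = 0.
Zero determinant ⇒ coplanar.

Yes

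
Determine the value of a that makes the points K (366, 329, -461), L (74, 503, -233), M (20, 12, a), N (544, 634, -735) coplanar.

-19

Coplanarity ⇔ det[KL; KM; KN] = 0.
Expanding, this is linear in a: (120032)a + (2280608) = 0.
So a = -19.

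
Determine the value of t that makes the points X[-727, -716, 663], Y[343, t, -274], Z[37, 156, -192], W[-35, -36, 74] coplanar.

351

Normal to plane XZW: n = (67792, -141664, -83904); plane equation n·P = -3481712.
Requiring n·Y = -3481712: (-141664)t + (46242352) = -3481712.
So t = 351.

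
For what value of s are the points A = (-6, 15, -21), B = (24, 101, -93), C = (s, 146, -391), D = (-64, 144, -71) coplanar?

The points are coplanar iff AB · (AC × AD) = 0.
Expanding, this is linear in s: (-4988)s + (2503976) = 0.
So s = 502.

502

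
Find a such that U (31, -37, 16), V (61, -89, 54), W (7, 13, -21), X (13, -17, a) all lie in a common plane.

2

Coplanarity ⇔ det[UV; UW; UX] = 0.
Expanding, this is linear in a: (252)a + (-504) = 0.
So a = 2.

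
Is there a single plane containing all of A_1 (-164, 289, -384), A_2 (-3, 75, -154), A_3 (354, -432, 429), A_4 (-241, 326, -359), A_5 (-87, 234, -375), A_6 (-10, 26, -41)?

No

The plane through A_1, A_2, A_3 has normal n = A_1A_2 × A_1A_3 = (-8152, -11753, -5229) and equation n·P = -51753.
Checking the remaining points: n·A_4 = 10365, n·A_5 = -80103, n·A_6 = -9669.
Since n·A_4 = 10365 ≠ -51753, A_4 is off the plane and the points are not all coplanar.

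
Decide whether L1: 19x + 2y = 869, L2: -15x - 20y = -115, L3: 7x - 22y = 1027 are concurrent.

The three lines meet at one point iff the augmented coefficient matrix [aᵢ bᵢ cᵢ] has rank < 3, i.e. its determinant vanishes.
Here the determinant is -700.
Nonzero, so no common point exists.

No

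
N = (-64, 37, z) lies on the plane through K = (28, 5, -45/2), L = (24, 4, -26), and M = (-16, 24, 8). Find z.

The plane through K, L, M has equation 36x + 276y − 120z = 5088.
Substituting N: (-120)z + (7908) = 5088, so z = 47/2.

47/2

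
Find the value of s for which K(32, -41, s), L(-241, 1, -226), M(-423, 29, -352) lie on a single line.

-37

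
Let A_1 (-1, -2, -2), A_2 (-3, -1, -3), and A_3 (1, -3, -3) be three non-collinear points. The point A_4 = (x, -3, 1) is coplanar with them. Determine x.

1

A normal to the plane is n = A_1A_2 × A_1A_3 = (-2, -4, 0).
A_4 lies in the plane iff n · A_1A_4 = 0.
This gives (-2)x + (2) = 0, so x = 1.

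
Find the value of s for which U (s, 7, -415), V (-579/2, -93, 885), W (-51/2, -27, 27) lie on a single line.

Collinearity requires UV × UW = 0; each component is linear in s.
The y-component gives (-858)s + (94809) = 0, so s = 221/2.
The remaining components then also vanish.

221/2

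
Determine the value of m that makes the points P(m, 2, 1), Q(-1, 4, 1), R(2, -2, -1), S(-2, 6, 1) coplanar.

The points are coplanar iff PQ · (PR × PS) = 0.
Expanding, this is linear in m: (-4)m + (0) = 0.
So m = 0.

0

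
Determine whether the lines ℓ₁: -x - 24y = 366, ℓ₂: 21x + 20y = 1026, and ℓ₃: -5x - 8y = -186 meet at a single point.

Yes

The three lines meet at one point iff the augmented coefficient matrix [aᵢ bᵢ cᵢ] has rank < 3, i.e. its determinant vanishes.
Here the determinant is 0.
It vanishes, so the lines are concurrent at (66, -18).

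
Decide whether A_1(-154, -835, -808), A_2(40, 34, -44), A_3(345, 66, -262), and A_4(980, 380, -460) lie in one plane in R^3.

No

With A_1 as base: A_1A_2 = (194, 869, 764), A_1A_3 = (499, 901, 546), A_1A_4 = (1134, 1215, 348).
A_1A_3 × A_1A_4 = (-349842, 445512, -415449).
A_1A_2 · (A_1A_3 × A_1A_4) = 1877544.
Since 1877544 ≠ 0, the four points are not coplanar.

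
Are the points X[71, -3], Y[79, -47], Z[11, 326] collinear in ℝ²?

No

XY = (8, -44), XZ = (-60, 329).
Twice the signed area of △XYZ is (8)(329) − (-44)(-60) = -8.
The area is nonzero, so the three points are not collinear.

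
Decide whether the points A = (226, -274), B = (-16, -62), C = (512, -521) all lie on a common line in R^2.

AB = (-242, 212), AC = (286, -247).
Twice the signed area of △ABC is (-242)(-247) − (212)(286) = -858.
The area is nonzero, so the three points are not collinear.

No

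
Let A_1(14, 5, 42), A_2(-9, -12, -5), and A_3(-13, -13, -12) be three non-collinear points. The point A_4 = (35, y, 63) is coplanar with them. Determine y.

-16

The plane through A_1, A_2, A_3 has equation 72x + 27y − 45z = -747.
Substituting A_4: (27)y + (-315) = -747, so y = -16.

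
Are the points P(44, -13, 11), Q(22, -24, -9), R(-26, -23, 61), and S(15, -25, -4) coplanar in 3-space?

Yes

With P as base: PQ = (-22, -11, -20), PR = (-70, -10, 50), PS = (-29, -12, -15).
PR × PS = (750, -2500, 550).
PQ · (PR × PS) = 0.
The scalar triple product vanishes, so the four points are coplanar.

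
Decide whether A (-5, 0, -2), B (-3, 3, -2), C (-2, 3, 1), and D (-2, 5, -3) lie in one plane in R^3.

Yes

The four points are coplanar iff the 3×3 determinant with rows AB, AC, AD is zero.
Rows: (2, 3, 0), (3, 3, 3), (3, 5, -1).
Expanding along the first row: (2)(-18) − (3)(-12) + (0)(6) = 0.
Zero determinant ⇒ coplanar.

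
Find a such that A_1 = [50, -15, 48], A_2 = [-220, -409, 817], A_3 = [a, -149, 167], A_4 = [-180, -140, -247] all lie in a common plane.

The points are coplanar iff A_1A_2 · (A_1A_3 × A_1A_4) = 0.
Expanding, this is linear in a: (-212355)a + (-16988400) = 0.
So a = -80.

-80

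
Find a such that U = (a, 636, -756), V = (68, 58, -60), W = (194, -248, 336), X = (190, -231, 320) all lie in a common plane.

-144

The points are coplanar iff UV · (UW × UX) = 0.
Expanding, this is linear in a: (1836)a + (264384) = 0.
So a = -144.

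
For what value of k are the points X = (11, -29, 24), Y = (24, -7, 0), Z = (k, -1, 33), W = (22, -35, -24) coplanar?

17

The points are coplanar iff XY · (XZ × XW) = 0.
Expanding, this is linear in k: (1200)k + (-20400) = 0.
So k = 17.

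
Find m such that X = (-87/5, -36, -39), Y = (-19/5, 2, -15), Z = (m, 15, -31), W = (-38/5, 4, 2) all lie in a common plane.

Coplanarity ⇔ det[XY; XZ; XW] = 0.
Expanding, this is linear in m: (-598)m + (23322/5) = 0.
So m = 39/5.

39/5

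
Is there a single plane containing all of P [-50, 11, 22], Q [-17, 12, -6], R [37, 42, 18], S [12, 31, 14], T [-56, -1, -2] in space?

Yes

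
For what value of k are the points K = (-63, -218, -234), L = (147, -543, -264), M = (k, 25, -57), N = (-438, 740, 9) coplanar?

Normal to plane KLN: n = (-50235, -39780, 79305); plane equation n·P = -6720525.
Requiring n·M = -6720525: (-50235)k + (-5514885) = -6720525.
So k = 24.

24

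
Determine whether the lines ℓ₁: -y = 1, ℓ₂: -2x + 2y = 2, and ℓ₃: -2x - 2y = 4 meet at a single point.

Lines aᵢx + bᵢy = cᵢ with pairwise distinct directions are concurrent exactly when det[aᵢ bᵢ cᵢ] = 0.
Here the determinant is 4.
Nonzero, so no common point exists.

No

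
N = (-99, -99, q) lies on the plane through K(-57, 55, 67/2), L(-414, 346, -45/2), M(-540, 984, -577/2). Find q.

A normal to the plane is n = KL × KM = (-41678, -87906, -191100).
N lies in the plane iff n · KN = 0.
This gives (-191100)q + (21689850) = 0, so q = 227/2.

227/2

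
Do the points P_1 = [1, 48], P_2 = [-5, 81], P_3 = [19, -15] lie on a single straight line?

P_1P_2 = (-6, 33), P_1P_3 = (18, -63).
Twice the signed area of △P_1P_2P_3 is (-6)(-63) − (33)(18) = -216.
The area is nonzero, so the three points are not collinear.

No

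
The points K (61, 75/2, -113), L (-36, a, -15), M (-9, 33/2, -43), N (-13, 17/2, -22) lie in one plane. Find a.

Normal to plane KMN: n = (119, 1190, 476); plane equation n·P = -1904.
Requiring n·L = -1904: (1190)a + (-11424) = -1904.
So a = 8.

8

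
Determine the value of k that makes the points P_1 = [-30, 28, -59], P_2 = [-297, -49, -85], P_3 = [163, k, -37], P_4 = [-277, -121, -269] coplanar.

85

Coplanarity ⇔ det[P_1P_2; P_1P_3; P_1P_4] = 0.
Expanding, this is linear in k: (49648)k + (-4220080) = 0.
So k = 85.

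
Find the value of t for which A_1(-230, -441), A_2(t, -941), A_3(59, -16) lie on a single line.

Collinearity: (A_2 − A_1) must be parallel to (A_3 − A_1) = (289, 425).
Cross-multiplying the components: (t − (-230))·(425) = (-500)·(289).
Solving gives t = -570.

-570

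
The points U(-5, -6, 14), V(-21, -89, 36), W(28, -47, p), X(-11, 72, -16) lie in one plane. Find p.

43

Normal to plane UVX: n = (774, -612, -1746); plane equation n·P = -24642.
Requiring n·W = -24642: (-1746)p + (50436) = -24642.
So p = 43.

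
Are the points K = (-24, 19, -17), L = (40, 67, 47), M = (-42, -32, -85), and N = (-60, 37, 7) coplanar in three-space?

Yes

The four points are coplanar iff the 3×3 determinant with rows KL, KM, KN is zero.
Rows: (64, 48, 64), (-18, -51, -68), (-36, 18, 24).
Expanding along the first row: (64)(0) − (48)(-2880) + (64)(-2160) = 0.
Zero determinant ⇒ coplanar.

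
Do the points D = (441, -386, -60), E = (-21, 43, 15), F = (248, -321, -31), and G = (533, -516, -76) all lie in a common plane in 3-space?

No

A normal to the plane through D, E, F is n = DE × DF = (7566, -1077, 52767).
The plane has equation n·P = 586308. For G: n·G = 578118.
578118 ≠ 586308, so G is off the plane.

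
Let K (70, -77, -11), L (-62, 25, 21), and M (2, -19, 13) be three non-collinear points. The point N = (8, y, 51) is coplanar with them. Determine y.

5

The plane through K, L, M has equation 592x + 992y − 720z = -27024.
Substituting N: (992)y + (-31984) = -27024, so y = 5.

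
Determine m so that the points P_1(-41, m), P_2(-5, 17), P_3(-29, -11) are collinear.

The three points are collinear iff det[P_1P_2; P_1P_3] = 0.
This determinant is linear in m: (-24)m + (-600) = 0, so m = -25.

-25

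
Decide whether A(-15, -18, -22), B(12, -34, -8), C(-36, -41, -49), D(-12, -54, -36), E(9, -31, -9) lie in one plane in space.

The plane through A, B, C has normal n = AB × AC = (754, 435, -957) and equation n·P = 1914.
Checking the remaining points: n·D = 1914, n·E = 1914.
All equal 1914, so all 5 points lie in one plane.

Yes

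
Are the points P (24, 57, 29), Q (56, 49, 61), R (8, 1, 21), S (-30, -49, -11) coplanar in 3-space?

With P as base: PQ = (32, -8, 32), PR = (-16, -56, -8), PS = (-54, -106, -40).
PR × PS = (1392, -208, -1328).
PQ · (PR × PS) = 3712.
Since 3712 ≠ 0, the four points are not coplanar.

No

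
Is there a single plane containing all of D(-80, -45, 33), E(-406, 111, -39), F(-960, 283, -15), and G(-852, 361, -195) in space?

Yes

A normal to the plane through D, E, F is n = DE × DF = (16128, 47712, 30352).
The plane has equation n·P = -2435664. For G: n·G = -2435664.
Equal, so G lies in the plane and all four are coplanar.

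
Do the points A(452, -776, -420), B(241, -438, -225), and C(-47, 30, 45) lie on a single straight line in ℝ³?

No

AB = (-211, 338, 195), AC = (-499, 806, 465).
Comparing components 3 and 1: (195)(-499) − (-211)(465) = 810 ≠ 0, so AB and AC are not parallel and the points are not collinear.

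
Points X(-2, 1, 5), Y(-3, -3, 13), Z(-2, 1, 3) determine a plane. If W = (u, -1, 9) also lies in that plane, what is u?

-5/2

A normal to the plane is n = XY × XZ = (8, -2, 0).
W lies in the plane iff n · XW = 0.
This gives (8)u + (20) = 0, so u = -5/2.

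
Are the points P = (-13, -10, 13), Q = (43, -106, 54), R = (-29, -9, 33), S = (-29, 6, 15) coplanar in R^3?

With P as base: PQ = (56, -96, 41), PR = (-16, 1, 20), PS = (-16, 16, 2).
PR × PS = (-318, -288, -240).
PQ · (PR × PS) = 0.
The scalar triple product vanishes, so the four points are coplanar.

Yes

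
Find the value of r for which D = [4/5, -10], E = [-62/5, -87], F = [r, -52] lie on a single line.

-32/5

The three points are collinear iff det[DE; DF] = 0.
This determinant is linear in r: (77)r + (2464/5) = 0, so r = -32/5.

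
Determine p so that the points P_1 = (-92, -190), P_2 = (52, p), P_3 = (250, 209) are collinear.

-22

Collinearity: (P_2 − P_1) must be parallel to (P_3 − P_1) = (342, 399).
Cross-multiplying the components: (p − (-190))·(342) = (144)·(399).
Solving gives p = -22.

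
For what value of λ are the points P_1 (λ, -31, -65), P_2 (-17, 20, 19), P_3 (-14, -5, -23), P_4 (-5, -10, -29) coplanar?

The points are coplanar iff P_1P_2 · (P_1P_3 × P_1P_4) = 0.
Expanding, this is linear in λ: (60)λ + (300) = 0.
So λ = -5.

-5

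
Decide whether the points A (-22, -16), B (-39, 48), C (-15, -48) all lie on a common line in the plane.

No

AB = (-17, 64), AC = (7, -32).
det[AB; AC] = (-17)(-32) − (64)(7) = 96.
The determinant is nonzero, so they are not collinear.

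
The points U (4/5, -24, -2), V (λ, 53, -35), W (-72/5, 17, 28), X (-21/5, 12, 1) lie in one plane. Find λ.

21/5

Coplanarity ⇔ det[UV; UW; UX] = 0.
Expanding, this is linear in λ: (-957)λ + (20097/5) = 0.
So λ = 21/5.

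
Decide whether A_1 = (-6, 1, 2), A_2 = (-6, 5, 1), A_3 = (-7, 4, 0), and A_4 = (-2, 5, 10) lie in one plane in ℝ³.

No

With A_1 as base: A_1A_2 = (0, 4, -1), A_1A_3 = (-1, 3, -2), A_1A_4 = (4, 4, 8).
A_1A_3 × A_1A_4 = (32, 0, -16).
A_1A_2 · (A_1A_3 × A_1A_4) = 16.
Since 16 ≠ 0, the four points are not coplanar.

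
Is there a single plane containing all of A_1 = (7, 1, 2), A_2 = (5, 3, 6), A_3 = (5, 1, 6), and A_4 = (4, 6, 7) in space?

No

The four points are coplanar iff the 3×3 determinant with rows A_1A_2, A_1A_3, A_1A_4 is zero.
Rows: (-2, 2, 4), (-2, 0, 4), (-3, 5, 5).
Expanding along the first row: (-2)(-20) − (2)(2) + (4)(-10) = -4.
Nonzero ⇒ not coplanar.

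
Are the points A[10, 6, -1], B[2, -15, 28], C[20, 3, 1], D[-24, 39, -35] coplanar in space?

No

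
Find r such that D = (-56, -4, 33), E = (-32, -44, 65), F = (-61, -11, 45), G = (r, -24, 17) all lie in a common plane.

Normal to plane DEF: n = (-256, -448, -368); plane equation n·P = 3984.
Requiring n·G = 3984: (-256)r + (4496) = 3984.
So r = 2.

2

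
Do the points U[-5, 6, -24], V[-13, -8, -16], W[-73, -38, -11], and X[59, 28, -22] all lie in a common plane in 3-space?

Yes

The four points are coplanar iff the 3×3 determinant with rows UV, UW, UX is zero.
Rows: (-8, -14, 8), (-68, -44, 13), (64, 22, 2).
Expanding along the first row: (-8)(-374) − (-14)(-968) + (8)(1320) = 0.
Zero determinant ⇒ coplanar.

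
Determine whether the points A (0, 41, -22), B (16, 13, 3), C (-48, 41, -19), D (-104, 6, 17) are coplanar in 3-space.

Yes

The four points are coplanar iff the 3×3 determinant with rows AB, AC, AD is zero.
Rows: (16, -28, 25), (-48, 0, 3), (-104, -35, 39).
Expanding along the first row: (16)(105) − (-28)(-1560) + (25)(1680) = 0.
Zero determinant ⇒ coplanar.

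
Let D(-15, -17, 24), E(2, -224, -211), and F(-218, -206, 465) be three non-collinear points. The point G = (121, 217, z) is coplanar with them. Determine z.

The plane through D, E, F has equation −135702x + 40208y − 45234z = 266378.
Substituting G: (-45234)z + (-7694806) = 266378, so z = -176.

-176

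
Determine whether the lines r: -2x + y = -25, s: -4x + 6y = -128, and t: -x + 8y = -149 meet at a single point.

The three lines meet at one point iff the augmented coefficient matrix [aᵢ bᵢ cᵢ] has rank < 3, i.e. its determinant vanishes.
Here the determinant is -78.
Nonzero, so no common point exists.

No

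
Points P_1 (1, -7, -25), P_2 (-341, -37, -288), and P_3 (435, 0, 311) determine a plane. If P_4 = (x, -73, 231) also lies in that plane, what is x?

325

A normal to the plane is n = P_1P_2 × P_1P_3 = (-8239, 770, 10626).
P_4 lies in the plane iff n · P_1P_4 = 0.
This gives (-8239)x + (2677675) = 0, so x = 325.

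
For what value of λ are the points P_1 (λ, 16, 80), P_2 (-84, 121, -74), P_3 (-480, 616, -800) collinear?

Collinearity requires P_1P_2 × P_1P_3 = 0; each component is linear in λ.
The y-component gives (-726)λ + (0) = 0, so λ = 0.
The remaining components then also vanish.

0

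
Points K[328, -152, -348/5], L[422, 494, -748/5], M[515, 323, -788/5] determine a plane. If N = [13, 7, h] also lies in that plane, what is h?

-28/5

Coplanarity requires KL · (KM × KN) = 0.
KL = (94, 646, -80), KM = (187, 475, -88); the triple product is linear in h with coefficient -76152 and constant term -2132256/5.
Setting it to zero: h = -28/5.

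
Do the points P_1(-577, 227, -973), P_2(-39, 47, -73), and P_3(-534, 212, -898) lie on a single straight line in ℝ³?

P_1P_2 = (538, -180, 900), P_1P_3 = (43, -15, 75).
P_1P_2 × P_1P_3 = (0, -1650, -330).
The cross product is nonzero, so the points do not lie on one line.

No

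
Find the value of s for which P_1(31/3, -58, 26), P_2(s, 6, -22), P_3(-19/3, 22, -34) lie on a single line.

-3

Direction P_1P_3 = (-50/3, 80, -60). From the y-coordinate of P_2, the parameter along the line is τ = (6 − (-58))/80 = 4/5.
Then s = 31/3 + 4/5·(-50/3) = -3.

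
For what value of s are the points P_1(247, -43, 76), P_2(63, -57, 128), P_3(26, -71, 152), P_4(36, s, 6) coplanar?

48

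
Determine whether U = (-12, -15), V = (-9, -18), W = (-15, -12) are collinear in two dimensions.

Yes

UV = (3, -3), UW = (-3, 3).
det[UV; UW] = (3)(3) − (-3)(-3) = 0.
The determinant is zero, so the points are collinear.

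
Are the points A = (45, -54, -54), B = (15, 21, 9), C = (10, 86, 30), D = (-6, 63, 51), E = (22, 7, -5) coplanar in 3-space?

Yes

The plane through A, B, C has normal n = AB × AC = (-2520, 315, -1575) and equation n·P = -45360.
Checking the remaining points: n·D = -45360, n·E = -45360.
All equal -45360, so all 5 points lie in one plane.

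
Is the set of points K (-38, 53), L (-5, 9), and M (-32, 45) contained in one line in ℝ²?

Yes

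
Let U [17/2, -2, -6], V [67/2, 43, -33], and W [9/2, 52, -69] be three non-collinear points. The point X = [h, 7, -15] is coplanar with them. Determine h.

Coplanarity requires UV · (UW × UX) = 0.
UV = (25, 45, -27), UW = (-4, 54, -63); the triple product is linear in h with coefficient -1377 and constant term 26163/2.
Setting it to zero: h = 19/2.

19/2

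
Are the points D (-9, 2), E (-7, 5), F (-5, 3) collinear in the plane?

No

DE = (2, 3), DF = (4, 1).
If collinear, DF would be a scalar multiple of DE. But (2)·(1) ≠ (3)·(4) (difference -10), so they are not parallel; the points are not collinear.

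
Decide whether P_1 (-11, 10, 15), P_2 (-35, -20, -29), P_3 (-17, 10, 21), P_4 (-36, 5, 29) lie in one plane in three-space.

With P_1 as base: P_1P_2 = (-24, -30, -44), P_1P_3 = (-6, 0, 6), P_1P_4 = (-25, -5, 14).
P_1P_3 × P_1P_4 = (30, -66, 30).
P_1P_2 · (P_1P_3 × P_1P_4) = -60.
Since -60 ≠ 0, the four points are not coplanar.

No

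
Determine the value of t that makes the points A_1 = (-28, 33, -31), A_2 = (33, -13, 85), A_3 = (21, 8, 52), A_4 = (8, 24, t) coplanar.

22

The points are coplanar iff A_1A_2 · (A_1A_3 × A_1A_4) = 0.
Expanding, this is linear in t: (729)t + (-16038) = 0.
So t = 22.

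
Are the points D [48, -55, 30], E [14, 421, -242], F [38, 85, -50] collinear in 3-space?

DE = (-34, 476, -272), DF = (-10, 140, -80).
DE × DF = (0, 0, 0).
The cross product vanishes, so the three points are collinear.

Yes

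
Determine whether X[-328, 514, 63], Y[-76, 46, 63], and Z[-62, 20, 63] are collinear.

XY = (252, -468, 0), XZ = (266, -494, 0).
Each component of XZ is 19/18 times the corresponding component of XY, so XZ = 19/18·XY and the points are collinear.

Yes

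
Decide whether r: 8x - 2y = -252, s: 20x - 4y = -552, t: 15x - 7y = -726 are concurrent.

Yes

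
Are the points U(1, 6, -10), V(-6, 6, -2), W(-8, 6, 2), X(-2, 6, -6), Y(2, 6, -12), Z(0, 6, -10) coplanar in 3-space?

Yes

The plane through U, V, W has normal n = UV × UW = (0, 12, 0) and equation n·P = 72.
Checking the remaining points: n·X = 72, n·Y = 72, n·Z = 72.
All equal 72, so all 6 points lie in one plane.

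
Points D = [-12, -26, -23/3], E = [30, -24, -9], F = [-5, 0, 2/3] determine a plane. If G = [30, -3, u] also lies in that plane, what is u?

Coplanarity requires DE · (DF × DG) = 0.
DE = (42, 2, -4/3), DF = (7, 26, 25/3); the triple product is linear in u with coefficient 1078 and constant term 2156.
Setting it to zero: u = -2.

-2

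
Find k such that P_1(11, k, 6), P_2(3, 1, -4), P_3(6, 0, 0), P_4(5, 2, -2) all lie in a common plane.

0

The points are coplanar iff P_1P_2 · (P_1P_3 × P_1P_4) = 0.
Expanding, this is linear in k: (-2)k + (0) = 0.
So k = 0.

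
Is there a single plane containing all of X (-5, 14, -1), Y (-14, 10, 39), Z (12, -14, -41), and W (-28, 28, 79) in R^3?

No

With X as base: XY = (-9, -4, 40), XZ = (17, -28, -40), XW = (-23, 14, 80).
XZ × XW = (-1680, -440, -406).
XY · (XZ × XW) = 640.
Since 640 ≠ 0, the four points are not coplanar.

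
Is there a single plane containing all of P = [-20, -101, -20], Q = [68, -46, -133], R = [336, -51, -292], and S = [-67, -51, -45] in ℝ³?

With P as base: PQ = (88, 55, -113), PR = (356, 50, -272), PS = (-47, 50, -25).
PR × PS = (12350, 21684, 20150).
PQ · (PR × PS) = 2470.
Since 2470 ≠ 0, the four points are not coplanar.

No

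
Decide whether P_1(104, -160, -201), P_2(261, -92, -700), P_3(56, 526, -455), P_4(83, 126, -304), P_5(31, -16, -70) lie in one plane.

Yes

The plane through P_1, P_2, P_3 has normal n = P_1P_2 × P_1P_3 = (325042, 63830, 110966) and equation n·P = 1287402.
Checking the remaining points: n·P_4 = 1287402, n·P_5 = 1287402.
All equal 1287402, so all 5 points lie in one plane.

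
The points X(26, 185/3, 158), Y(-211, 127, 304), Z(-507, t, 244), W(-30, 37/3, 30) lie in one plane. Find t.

Normal to plane XYW: n = (-1160, -38512, 46052/3); plane equation n·P = 61016/3.
Requiring n·Z = 61016/3: (-38512)t + (13001048/3) = 61016/3.
So t = 112.

112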